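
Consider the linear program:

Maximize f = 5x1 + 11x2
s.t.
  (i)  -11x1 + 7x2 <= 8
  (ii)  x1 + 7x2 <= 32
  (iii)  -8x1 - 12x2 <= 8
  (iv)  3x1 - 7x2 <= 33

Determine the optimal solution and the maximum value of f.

Vertices and f = 5x1 + 11x2:
  (2, 30/7) → f = 400/7
  (-38/47, -6/47) → f = -256/47
  (65/4, 9/4) → f = 106
  (85/23, -72/23) → f = -367/23

At the optimal vertex, x1 + 7x2 = 32 and 3x1 - 7x2 = 33.
Solving simultaneously gives x1 = 65/4, x2 = 9/4.

x1 = 65/4, x2 = 9/4, maximum f = 106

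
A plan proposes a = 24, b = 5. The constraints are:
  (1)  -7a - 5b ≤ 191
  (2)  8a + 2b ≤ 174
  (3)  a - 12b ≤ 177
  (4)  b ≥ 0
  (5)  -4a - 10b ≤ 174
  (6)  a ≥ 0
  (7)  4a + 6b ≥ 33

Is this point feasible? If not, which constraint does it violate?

not feasible — violates (2)

Constraint (2): 8a + 2b = 202, which is not ≤ 174. All other constraints are satisfied.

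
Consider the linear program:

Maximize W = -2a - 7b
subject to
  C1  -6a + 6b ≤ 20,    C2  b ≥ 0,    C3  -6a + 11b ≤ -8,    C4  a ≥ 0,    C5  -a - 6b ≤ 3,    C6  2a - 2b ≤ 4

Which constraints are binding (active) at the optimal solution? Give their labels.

Corner points and W = -2a - 7b:
  (4/3, 0) → W = -8/3
  (2, 0) → W = -4
  (14/5, 4/5) → W = -56/5

The maximum is at (4/3, 0). Substituting into each constraint, equality holds for C2 and C3; the remaining constraints have slack.

C2 and C3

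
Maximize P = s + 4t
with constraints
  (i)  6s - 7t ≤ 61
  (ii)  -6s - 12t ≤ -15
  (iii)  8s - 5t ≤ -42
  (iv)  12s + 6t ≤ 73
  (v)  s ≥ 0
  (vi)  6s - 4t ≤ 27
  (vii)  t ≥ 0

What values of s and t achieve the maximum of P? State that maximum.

Vertices and P = s + 4t:
  (113/108, 272/27) → P = 4465/108
  (0, 42/5) → P = 168/5
  (0, 73/6) → P = 146/3

The optimum lies where 12s + 6t = 73 and s = 0.
Solving simultaneously gives s = 0, t = 73/6.

s = 0, t = 73/6, maximum P = 146/3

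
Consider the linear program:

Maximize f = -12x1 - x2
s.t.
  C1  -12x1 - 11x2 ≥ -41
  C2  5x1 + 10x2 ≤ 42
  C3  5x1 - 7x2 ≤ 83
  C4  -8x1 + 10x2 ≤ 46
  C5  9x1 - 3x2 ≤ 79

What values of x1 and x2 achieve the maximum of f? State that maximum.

Vertices and f = -12x1 - x2:
  (-6/13, 55/13) → f = 17/13
  (992/135, -193/45) → f = -755/9
  (-192, -149) → f = 2453
  (19/3, -22/3) → f = -206/3

x1 = -192, x2 = -149, maximum f = 2453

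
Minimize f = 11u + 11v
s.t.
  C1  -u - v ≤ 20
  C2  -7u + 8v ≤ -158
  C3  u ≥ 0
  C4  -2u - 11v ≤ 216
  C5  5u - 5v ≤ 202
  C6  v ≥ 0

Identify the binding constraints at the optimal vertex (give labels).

Vertices and f = 11u + 11v:
  (826/5, 624/5) → f = 3190
  (158/7, 0) → f = 1738/7
  (202/5, 0) → f = 2222/5

The minimum is at (158/7, 0). Substituting into each constraint, equality holds for C2 and C6; the remaining constraints have slack.

C2 and C6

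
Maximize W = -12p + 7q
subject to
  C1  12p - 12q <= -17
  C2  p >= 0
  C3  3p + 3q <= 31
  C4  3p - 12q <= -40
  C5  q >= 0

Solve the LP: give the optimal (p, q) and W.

Feasible corners and W = -12p + 7q:
  (107/24, 47/8) → W = -99/8
  (23/9, 143/36) → W = -103/36
  (0, 31/3) → W = 217/3
  (0, 10/3) → W = 70/3

p = 0, q = 31/3, maximum W = 217/3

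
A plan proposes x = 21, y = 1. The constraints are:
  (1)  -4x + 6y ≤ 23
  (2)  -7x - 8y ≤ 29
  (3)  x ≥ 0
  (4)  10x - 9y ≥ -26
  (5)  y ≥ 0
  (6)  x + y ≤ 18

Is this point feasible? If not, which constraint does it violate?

not feasible — violates (6)

Constraint (6): x + y = 22, which is not ≤ 18. All other constraints are satisfied.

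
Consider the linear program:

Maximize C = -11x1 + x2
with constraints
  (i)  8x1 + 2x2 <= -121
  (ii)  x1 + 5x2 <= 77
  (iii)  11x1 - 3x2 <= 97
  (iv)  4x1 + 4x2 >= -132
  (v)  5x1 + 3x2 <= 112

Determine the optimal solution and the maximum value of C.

Feasible corners and C = -11x1 + x2:
  (-759/38, 737/38) → C = 4543/19
  (-55/6, -143/6) → C = 77
  (-121/2, 55/2) → C = 693

The binding constraints are x1 + 5x2 = 77 and 4x1 + 4x2 = -132.
Solving simultaneously gives x1 = -121/2, x2 = 55/2.

x1 = -121/2, x2 = 55/2, maximum C = 693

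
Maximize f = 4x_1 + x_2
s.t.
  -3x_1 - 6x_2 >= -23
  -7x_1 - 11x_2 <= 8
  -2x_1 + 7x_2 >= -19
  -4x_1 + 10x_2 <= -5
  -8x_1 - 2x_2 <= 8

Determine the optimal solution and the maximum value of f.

x_1 = 25/3, x_2 = -1/3, maximum f = 33

Corner points and f = 4x_1 + x_2:
  (25/3, -1/3) → f = 33
  (130/27, 77/54) → f = 1117/54
  (153/71, -149/71) → f = 463/71
  (-25/114, -67/114) → f = -167/114

The binding constraints are -3x_1 - 6x_2 = -23 and -2x_1 + 7x_2 = -19.
Solving simultaneously gives x_1 = 25/3, x_2 = -1/3.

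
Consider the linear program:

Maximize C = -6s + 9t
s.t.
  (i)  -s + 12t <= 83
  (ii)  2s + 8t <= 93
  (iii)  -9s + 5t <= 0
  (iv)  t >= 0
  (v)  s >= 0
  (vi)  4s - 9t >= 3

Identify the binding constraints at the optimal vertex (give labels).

(iv) and (vi)

Feasible corners and C = -6s + 9t:
  (93/2, 0) → C = -279
  (861/50, 183/25) → C = -936/25
  (3/4, 0) → C = -9/2

The maximum is at (3/4, 0). Substituting into each constraint, equality holds for (iv) and (vi); the remaining constraints have slack.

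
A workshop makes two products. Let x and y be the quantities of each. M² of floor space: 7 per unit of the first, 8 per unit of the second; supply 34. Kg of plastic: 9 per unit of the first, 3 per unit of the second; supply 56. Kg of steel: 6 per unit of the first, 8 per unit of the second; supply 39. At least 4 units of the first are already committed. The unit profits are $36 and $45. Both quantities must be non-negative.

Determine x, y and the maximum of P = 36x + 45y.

Corner points and P = 36x + 45y:
  (34/7, 0) → P = 1224/7
  (4, 0) → P = 144
  (4, 3/4) → P = 711/4

The optimum lies where 7x + 8y = 34 and x = 4.
Solving simultaneously gives x = 4, y = 3/4.

x = 4, y = 3/4, maximum P = 711/4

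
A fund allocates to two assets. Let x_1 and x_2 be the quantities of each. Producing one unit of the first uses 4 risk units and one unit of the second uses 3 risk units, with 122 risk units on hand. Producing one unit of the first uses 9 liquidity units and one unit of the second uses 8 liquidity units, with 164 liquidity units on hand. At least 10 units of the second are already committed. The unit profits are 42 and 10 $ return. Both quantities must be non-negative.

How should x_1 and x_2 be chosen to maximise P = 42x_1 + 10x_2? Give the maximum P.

Corner points and P = 42x_1 + 10x_2:
  (0, 41/2) → P = 205
  (0, 10) → P = 100
  (28/3, 10) → P = 492

The optimum lies where 9x_1 + 8x_2 = 164 and x_2 = 10.
Solving simultaneously gives x_1 = 28/3, x_2 = 10.

x_1 = 28/3, x_2 = 10, maximum P = 492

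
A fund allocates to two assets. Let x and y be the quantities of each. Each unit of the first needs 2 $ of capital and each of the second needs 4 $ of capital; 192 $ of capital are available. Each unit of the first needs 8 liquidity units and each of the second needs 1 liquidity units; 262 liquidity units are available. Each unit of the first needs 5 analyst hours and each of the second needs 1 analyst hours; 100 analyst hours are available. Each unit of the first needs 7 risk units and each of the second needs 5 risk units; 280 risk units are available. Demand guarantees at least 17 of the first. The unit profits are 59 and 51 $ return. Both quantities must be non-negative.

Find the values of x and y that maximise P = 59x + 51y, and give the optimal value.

x = 17, y = 15, maximum P = 1768

The optimum lies where 5x + y = 100 and x = 17.
Solving simultaneously gives x = 17, y = 15.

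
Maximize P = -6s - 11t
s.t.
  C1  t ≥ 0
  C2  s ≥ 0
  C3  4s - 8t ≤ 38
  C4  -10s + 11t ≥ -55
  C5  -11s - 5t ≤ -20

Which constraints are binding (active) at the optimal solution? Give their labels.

C1 and C5

Corner points and P = -6s - 11t:
  (11/2, 0) → P = -33
  (20/11, 0) → P = -120/11
  (0, 4) → P = -44
The feasible region is unbounded (it extends along (0, 1), (11, 10)), but P strictly decreases along every unbounded feasible direction, so there is no improving ray and the maximum is attained at a vertex.

The maximum is at (20/11, 0). Substituting into each constraint, equality holds for C1 and C5; the remaining constraints have slack.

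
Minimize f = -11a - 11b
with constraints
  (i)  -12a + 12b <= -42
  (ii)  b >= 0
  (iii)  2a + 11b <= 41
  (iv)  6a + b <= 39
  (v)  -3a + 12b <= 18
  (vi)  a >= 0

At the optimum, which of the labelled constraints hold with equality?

Vertices and f = -11a - 11b:
  (7/2, 0) → f = -77/2
  (85/14, 18/7) → f = -1331/14
  (13/2, 0) → f = -143/2

The minimum is at (85/14, 18/7). Substituting into each constraint, equality holds for (i) and (iv); the remaining constraints have slack.

(i) and (iv)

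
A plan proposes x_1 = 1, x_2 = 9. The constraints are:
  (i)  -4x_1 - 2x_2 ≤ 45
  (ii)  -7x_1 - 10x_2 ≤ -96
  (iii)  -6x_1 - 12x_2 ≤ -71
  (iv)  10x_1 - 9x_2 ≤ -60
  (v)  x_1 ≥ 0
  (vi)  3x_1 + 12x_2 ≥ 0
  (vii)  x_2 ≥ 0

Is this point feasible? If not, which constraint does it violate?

feasible

(i): -22 ≤ 45 ✓
(ii): -97 ≤ -96 ✓
(iii): -114 ≤ -71 ✓
(iv): -71 ≤ -60 ✓
(v): 1 ≥ 0 ✓
(vi): 111 ≥ 0 ✓
(vii): 9 ≥ 0 ✓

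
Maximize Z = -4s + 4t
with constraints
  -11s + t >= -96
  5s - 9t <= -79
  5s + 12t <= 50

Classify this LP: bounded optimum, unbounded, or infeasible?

unbounded

From the feasible point (-166/35, 43/7), moving in the direction (-12, 5) keeps every constraint satisfied while Z increases without bound.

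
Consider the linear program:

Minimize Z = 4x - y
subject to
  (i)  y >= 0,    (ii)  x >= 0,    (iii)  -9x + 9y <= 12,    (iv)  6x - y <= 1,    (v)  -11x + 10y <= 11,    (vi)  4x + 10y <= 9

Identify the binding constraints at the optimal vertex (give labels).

(ii) and (vi)

Extreme points and Z = 4x - y:
  (0, 0) → Z = 0
  (1/6, 0) → Z = 2/3
  (0, 9/10) → Z = -9/10
  (19/64, 25/32) → Z = 13/32

The minimum is at (0, 9/10). Substituting into each constraint, equality holds for (ii) and (vi); the remaining constraints have slack.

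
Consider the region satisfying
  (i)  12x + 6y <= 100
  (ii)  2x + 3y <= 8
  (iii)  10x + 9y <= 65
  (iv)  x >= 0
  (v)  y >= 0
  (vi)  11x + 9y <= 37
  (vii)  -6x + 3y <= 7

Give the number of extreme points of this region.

Intersecting each pair of boundary lines and keeping only the points that satisfy every inequality leaves:
  (13/5, 14/15)
  (1/8, 31/12)
  (0, 0)
  (0, 7/3)
  (37/11, 0)

5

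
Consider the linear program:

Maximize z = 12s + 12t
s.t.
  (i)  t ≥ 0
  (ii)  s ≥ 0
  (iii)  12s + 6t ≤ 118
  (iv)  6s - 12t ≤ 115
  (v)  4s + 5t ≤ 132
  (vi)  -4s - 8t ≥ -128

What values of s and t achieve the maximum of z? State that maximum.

Corner points and z = 12s + 12t:
  (0, 0) → z = 0
  (59/6, 0) → z = 118
  (0, 16) → z = 192
  (22/9, 133/9) → z = 620/3

s = 22/9, t = 133/9, maximum z = 620/3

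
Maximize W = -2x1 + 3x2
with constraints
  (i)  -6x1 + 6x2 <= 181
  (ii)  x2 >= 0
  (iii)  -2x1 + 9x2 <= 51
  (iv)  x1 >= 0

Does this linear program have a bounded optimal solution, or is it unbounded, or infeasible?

Extreme points and W = -2x1 + 3x2:
  (0, 0) → W = 0
  (0, 17/3) → W = 17
The feasible region has finitely many vertices and no improving ray; the maximum is 17 at (0, 17/3).

bounded optimum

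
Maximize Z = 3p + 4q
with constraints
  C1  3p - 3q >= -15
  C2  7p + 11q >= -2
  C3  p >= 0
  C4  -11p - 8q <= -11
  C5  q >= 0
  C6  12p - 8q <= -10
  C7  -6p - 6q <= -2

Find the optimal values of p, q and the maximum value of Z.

p = 15/2, q = 25/2, maximum Z = 145/2

Extreme points and Z = 3p + 4q:
  (0, 5) → Z = 20
  (15/2, 25/2) → Z = 145/2
  (0, 11/8) → Z = 11/2
  (1/23, 121/92) → Z = 124/23

The binding constraints are 3p - 3q = -15 and 12p - 8q = -10.
Solving simultaneously gives p = 15/2, q = 25/2.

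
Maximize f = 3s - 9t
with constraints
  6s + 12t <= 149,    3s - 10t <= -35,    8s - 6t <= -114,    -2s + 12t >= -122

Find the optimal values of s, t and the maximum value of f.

s = -15, t = -1, maximum f = -36

The feasible region is unbounded (it extends along (-2, 1), (-6, -1)), but f strictly decreases along every unbounded feasible direction, so there is no improving ray and the maximum is attained at a vertex.

At the optimal vertex, 3s - 10t = -35 and 8s - 6t = -114.
Solving simultaneously gives s = -15, t = -1.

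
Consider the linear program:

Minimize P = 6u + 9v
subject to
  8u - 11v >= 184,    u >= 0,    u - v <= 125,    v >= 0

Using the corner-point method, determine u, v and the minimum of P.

Vertices and P = 6u + 9v:
  (397, 272) → P = 4830
  (23, 0) → P = 138
  (125, 0) → P = 750

u = 23, v = 0, minimum P = 138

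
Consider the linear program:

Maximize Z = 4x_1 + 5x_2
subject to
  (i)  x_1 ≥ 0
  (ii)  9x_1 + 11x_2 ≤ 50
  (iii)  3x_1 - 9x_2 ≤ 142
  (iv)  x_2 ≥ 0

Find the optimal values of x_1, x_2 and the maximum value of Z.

Extreme points and Z = 4x_1 + 5x_2:
  (0, 50/11) → Z = 250/11
  (0, 0) → Z = 0
  (50/9, 0) → Z = 200/9

The optimum lies where x_1 = 0 and 9x_1 + 11x_2 = 50.
Solving simultaneously gives x_1 = 0, x_2 = 50/11.

x_1 = 0, x_2 = 50/11, maximum Z = 250/11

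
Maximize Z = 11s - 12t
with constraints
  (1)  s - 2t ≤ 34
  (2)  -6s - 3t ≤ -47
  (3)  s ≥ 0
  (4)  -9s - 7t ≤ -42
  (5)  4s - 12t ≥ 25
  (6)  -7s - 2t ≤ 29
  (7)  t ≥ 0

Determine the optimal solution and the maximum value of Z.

Corner points and Z = 11s - 12t:
  (179/2, 111/4) → Z = 1303/2
  (34, 0) → Z = 374
  (213/28, 19/42) → Z = 313/4
  (47/6, 0) → Z = 517/6

At the optimal vertex, s - 2t = 34 and 4s - 12t = 25.
Solving simultaneously gives s = 179/2, t = 111/4.

s = 179/2, t = 111/4, maximum Z = 1303/2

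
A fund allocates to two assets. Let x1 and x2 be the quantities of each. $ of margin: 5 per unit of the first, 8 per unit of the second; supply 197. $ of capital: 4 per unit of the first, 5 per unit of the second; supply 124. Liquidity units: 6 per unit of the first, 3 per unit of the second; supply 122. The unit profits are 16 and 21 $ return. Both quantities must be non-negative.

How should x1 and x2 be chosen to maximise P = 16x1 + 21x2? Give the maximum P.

x1 = 1, x2 = 24, maximum P = 520

Vertices and P = 16x1 + 21x2:
  (0, 0) → P = 0
  (0, 197/8) → P = 4137/8
  (61/3, 0) → P = 976/3
  (1, 24) → P = 520
  (119/9, 128/9) → P = 4592/9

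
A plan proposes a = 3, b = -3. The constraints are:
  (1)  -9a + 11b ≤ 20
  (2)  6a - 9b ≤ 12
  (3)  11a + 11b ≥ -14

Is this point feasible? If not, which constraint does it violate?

not feasible — violates (2)

Constraint (2): 6a - 9b = 45, which is not ≤ 12. All other constraints are satisfied.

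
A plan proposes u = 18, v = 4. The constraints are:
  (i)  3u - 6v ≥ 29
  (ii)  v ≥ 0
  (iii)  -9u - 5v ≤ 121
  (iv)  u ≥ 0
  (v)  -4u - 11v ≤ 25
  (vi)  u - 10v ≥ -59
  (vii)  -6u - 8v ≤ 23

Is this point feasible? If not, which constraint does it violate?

feasible

(i): 30 ≥ 29 ✓
(ii): 4 ≥ 0 ✓
(iii): -182 ≤ 121 ✓
(iv): 18 ≥ 0 ✓
(v): -116 ≤ 25 ✓
(vi): -22 ≥ -59 ✓
(vii): -140 ≤ 23 ✓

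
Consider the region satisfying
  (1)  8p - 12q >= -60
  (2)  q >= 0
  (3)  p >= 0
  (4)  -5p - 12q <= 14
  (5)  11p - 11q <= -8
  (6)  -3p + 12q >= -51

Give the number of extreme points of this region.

Intersecting each pair of boundary lines and keeping only the points that satisfy every inequality leaves:
  (0, 5)
  (141/11, 149/11)
  (0, 8/11)

3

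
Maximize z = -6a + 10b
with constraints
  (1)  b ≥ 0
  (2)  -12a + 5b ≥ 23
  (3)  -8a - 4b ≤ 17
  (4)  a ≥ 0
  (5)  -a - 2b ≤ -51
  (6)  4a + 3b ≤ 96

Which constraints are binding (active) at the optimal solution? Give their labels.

Corner points and z = -6a + 10b:
  (209/29, 635/29) → z = 5096/29
  (411/56, 311/14) → z = 4987/28
  (0, 51/2) → z = 255
  (0, 32) → z = 320

The maximum is at (0, 32). Substituting into each constraint, equality holds for (4) and (6); the remaining constraints have slack.

(4) and (6)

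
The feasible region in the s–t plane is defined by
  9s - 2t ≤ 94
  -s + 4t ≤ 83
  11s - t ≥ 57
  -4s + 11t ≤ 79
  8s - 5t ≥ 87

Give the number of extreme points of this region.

Intersecting each pair of boundary lines and keeping only the points that satisfy every inequality leaves:
  (20/13, -521/13)
  (296/29, -31/29)
  (198/47, -501/47)

3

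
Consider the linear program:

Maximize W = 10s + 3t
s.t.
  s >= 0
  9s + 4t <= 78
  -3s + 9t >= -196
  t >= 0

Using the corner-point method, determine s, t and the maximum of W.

s = 26/3, t = 0, maximum W = 260/3

At the optimal vertex, 9s + 4t = 78 and t = 0.
Solving simultaneously gives s = 26/3, t = 0.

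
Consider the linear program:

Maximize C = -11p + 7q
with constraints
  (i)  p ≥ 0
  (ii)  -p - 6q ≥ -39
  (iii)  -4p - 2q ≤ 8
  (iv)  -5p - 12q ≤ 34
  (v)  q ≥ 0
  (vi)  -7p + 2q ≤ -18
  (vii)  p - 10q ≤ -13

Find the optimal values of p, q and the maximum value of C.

Extreme points and C = -11p + 7q:
  (93/22, 255/44) → C = -261/44
  (39/2, 13/4) → C = -767/4
  (103/34, 109/68) → C = -1503/68

At the optimal vertex, -p - 6q = -39 and -7p + 2q = -18.
Solving simultaneously gives p = 93/22, q = 255/44.

p = 93/22, q = 255/44, maximum C = -261/44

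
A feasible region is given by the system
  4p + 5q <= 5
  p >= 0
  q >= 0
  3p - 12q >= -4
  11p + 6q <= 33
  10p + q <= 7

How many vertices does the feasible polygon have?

Of the 15 pairwise boundary intersections, those satisfying every inequality are:
  (40/63, 31/63)
  (15/23, 11/23)
  (0, 0)
  (0, 1/3)
  (7/10, 0)

5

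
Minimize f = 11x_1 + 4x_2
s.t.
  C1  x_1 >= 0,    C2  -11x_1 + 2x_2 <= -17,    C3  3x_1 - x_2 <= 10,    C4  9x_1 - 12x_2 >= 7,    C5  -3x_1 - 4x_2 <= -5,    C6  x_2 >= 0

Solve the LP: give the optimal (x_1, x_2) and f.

Feasible corners and f = 11x_1 + 4x_2:
  (5/3, 2/3) → f = 21
  (39/25, 2/25) → f = 437/25
  (113/27, 23/9) → f = 1519/27
  (10/3, 0) → f = 110/3
  (5/3, 0) → f = 55/3

The binding constraints are -11x_1 + 2x_2 = -17 and -3x_1 - 4x_2 = -5.
Solving simultaneously gives x_1 = 39/25, x_2 = 2/25.

x_1 = 39/25, x_2 = 2/25, minimum f = 437/25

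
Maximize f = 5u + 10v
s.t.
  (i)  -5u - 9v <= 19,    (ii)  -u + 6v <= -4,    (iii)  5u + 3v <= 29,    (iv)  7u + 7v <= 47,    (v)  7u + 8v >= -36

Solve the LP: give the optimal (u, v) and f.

Feasible corners and f = 5u + 10v:
  (-2, -1) → f = -20
  (53/5, -8) → f = -27
  (62/11, 3/11) → f = 340/11

The optimum lies where -u + 6v = -4 and 5u + 3v = 29.
Solving simultaneously gives u = 62/11, v = 3/11.

u = 62/11, v = 3/11, maximum f = 340/11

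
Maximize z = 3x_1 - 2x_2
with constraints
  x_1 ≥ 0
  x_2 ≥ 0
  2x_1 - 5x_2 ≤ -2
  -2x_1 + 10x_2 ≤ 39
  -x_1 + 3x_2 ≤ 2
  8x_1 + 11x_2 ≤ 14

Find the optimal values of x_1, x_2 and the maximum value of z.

x_1 = 24/31, x_2 = 22/31, maximum z = 28/31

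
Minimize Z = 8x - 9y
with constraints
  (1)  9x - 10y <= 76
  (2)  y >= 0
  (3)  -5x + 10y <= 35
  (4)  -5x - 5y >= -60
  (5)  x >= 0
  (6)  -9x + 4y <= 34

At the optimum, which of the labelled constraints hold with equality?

(3) and (5)

Vertices and Z = 8x - 9y:
  (76/9, 0) → Z = 608/9
  (196/19, 32/19) → Z = 1280/19
  (0, 0) → Z = 0
  (17/3, 19/3) → Z = -35/3
  (0, 7/2) → Z = -63/2

The minimum is at (0, 7/2). Substituting into each constraint, equality holds for (3) and (5); the remaining constraints have slack.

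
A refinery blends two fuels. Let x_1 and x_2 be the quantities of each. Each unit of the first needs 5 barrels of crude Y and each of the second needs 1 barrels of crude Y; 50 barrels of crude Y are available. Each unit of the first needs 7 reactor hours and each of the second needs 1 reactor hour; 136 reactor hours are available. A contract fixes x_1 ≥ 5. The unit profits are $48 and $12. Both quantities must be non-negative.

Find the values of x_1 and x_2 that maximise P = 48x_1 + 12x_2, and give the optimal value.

x_1 = 5, x_2 = 25, maximum P = 540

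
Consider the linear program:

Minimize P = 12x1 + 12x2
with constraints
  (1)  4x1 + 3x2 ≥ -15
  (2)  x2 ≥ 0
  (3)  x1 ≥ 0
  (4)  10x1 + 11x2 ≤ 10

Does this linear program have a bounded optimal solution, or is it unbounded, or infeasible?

Corner points and P = 12x1 + 12x2:
  (0, 0) → P = 0
  (1, 0) → P = 12
  (0, 10/11) → P = 120/11
The feasible region has finitely many vertices and no improving ray; the minimum is 0 at (0, 0).

bounded optimum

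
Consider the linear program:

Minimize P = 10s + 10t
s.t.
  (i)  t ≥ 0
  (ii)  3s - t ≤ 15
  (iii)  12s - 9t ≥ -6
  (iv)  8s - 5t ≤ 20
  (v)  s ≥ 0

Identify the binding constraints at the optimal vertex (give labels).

(i) and (v)

Extreme points and P = 10s + 10t:
  (5/2, 0) → P = 25
  (0, 0) → P = 0
  (47/5, 66/5) → P = 226
  (55/7, 60/7) → P = 1150/7
  (0, 2/3) → P = 20/3

The minimum is at (0, 0). Substituting into each constraint, equality holds for (i) and (v); the remaining constraints have slack.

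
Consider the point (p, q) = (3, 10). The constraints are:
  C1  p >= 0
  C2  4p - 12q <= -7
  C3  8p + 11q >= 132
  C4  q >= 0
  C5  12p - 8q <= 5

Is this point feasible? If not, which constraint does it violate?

feasible

C1: 3 ≥ 0 ✓
C2: -108 ≤ -7 ✓
C3: 134 ≥ 132 ✓
C4: 10 ≥ 0 ✓
C5: -44 ≤ 5 ✓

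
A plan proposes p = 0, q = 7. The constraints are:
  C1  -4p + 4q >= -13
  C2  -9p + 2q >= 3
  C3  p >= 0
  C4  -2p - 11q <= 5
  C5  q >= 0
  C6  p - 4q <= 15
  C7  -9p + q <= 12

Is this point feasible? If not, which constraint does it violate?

C1: 28 ≥ -13 ✓
C2: 14 ≥ 3 ✓
C3: 0 ≥ 0 ✓
C4: -77 ≤ 5 ✓
C5: 7 ≥ 0 ✓
C6: -28 ≤ 15 ✓
C7: 7 ≤ 12 ✓

feasible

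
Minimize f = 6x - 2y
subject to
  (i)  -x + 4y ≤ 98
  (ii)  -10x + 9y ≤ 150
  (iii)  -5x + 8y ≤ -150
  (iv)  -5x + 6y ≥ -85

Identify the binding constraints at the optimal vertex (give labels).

(ii) and (iv)

Corner points and f = 6x - 2y:
  (-510/7, -450/7) → f = -2160/7
  (-111, -320/3) → f = -1358/3
  (-22, -65/2) → f = -67

The minimum is at (-111, -320/3). Substituting into each constraint, equality holds for (ii) and (iv); the remaining constraints have slack.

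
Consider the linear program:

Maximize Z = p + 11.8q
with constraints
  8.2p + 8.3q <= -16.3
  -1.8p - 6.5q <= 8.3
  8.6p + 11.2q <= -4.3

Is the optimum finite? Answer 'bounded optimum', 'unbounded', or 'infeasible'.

From the feasible point (-1853/1918, -968/959), moving in the direction (-6.5, 1.8) keeps every constraint satisfied while Z increases without bound.

unbounded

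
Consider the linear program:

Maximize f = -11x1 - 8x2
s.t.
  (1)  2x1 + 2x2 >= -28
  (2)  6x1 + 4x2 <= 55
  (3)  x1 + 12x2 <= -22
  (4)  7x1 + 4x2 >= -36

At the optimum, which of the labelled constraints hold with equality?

Extreme points and f = -11x1 - 8x2:
  (111/2, -139/2) → f = -109/2
  (20/3, -62/3) → f = 92
  (11, -11/4) → f = -99
  (-43/10, -59/40) → f = 591/10

The maximum is at (20/3, -62/3). Substituting into each constraint, equality holds for (1) and (4); the remaining constraints have slack.

(1) and (4)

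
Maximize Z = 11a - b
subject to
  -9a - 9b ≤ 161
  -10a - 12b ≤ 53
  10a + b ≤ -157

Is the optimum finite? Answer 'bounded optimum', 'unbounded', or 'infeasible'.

bounded optimum

Vertices and Z = 11a - b:
  (-485/6, 1133/18) → Z = -8569/9
  (-1831/110, 104/11) → Z = -21181/110
The feasible region has finitely many vertices and no improving ray; the maximum is -21181/110 at (-1831/110, 104/11).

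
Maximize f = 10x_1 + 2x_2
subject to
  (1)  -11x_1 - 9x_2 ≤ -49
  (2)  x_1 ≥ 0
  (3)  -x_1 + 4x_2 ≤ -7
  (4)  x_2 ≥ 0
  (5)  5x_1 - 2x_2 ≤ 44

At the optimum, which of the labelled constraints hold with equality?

(3) and (5)

Vertices and f = 10x_1 + 2x_2:
  (7, 0) → f = 70
  (9, 1/2) → f = 91
  (44/5, 0) → f = 88

The maximum is at (9, 1/2). Substituting into each constraint, equality holds for (3) and (5); the remaining constraints have slack.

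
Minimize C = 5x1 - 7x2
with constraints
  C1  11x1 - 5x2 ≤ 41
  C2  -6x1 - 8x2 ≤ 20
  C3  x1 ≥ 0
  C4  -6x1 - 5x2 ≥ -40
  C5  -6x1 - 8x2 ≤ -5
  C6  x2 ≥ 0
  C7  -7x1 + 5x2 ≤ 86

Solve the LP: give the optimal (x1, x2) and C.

x1 = 0, x2 = 8, minimum C = -56

Feasible corners and C = 5x1 - 7x2:
  (81/17, 194/85) → C = 667/85
  (41/11, 0) → C = 205/11
  (0, 8) → C = -56
  (0, 5/8) → C = -35/8
  (5/6, 0) → C = 25/6

The binding constraints are x1 = 0 and -6x1 - 5x2 = -40.
Solving simultaneously gives x1 = 0, x2 = 8.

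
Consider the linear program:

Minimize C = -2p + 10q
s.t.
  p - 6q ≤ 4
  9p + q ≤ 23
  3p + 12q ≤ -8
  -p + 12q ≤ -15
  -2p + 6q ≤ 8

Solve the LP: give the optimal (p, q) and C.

p = -7, q = -11/6, minimum C = -13/3

Feasible corners and C = -2p + 10q:
  (-7, -11/6) → C = -13/3
  (-12, -8/3) → C = -8/3
  (-31/3, -19/9) → C = -4/9

At the optimal vertex, p - 6q = 4 and -p + 12q = -15.
Solving simultaneously gives p = -7, q = -11/6.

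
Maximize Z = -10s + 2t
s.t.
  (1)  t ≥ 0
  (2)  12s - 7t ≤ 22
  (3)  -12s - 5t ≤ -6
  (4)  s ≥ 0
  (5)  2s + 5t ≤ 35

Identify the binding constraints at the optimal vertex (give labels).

(4) and (5)

Extreme points and Z = -10s + 2t:
  (11/6, 0) → Z = -55/3
  (1/2, 0) → Z = -5
  (355/74, 188/37) → Z = -1399/37
  (0, 6/5) → Z = 12/5
  (0, 7) → Z = 14

The maximum is at (0, 7). Substituting into each constraint, equality holds for (4) and (5); the remaining constraints have slack.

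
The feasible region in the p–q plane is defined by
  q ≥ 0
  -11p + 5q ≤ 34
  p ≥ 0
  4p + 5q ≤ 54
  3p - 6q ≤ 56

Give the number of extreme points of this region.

Of the 10 pairwise boundary intersections, those satisfying every inequality are:
  (0, 0)
  (27/2, 0)
  (0, 34/5)
  (4/3, 146/15)

4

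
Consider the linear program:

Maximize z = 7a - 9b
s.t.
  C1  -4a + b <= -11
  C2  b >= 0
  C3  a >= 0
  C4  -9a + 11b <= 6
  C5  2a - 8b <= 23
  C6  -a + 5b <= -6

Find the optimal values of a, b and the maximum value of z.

a = 67/2, b = 11/2, maximum z = 185

Feasible corners and z = 7a - 9b:
  (23/2, 0) → z = 161/2
  (6, 0) → z = 42
  (67/2, 11/2) → z = 185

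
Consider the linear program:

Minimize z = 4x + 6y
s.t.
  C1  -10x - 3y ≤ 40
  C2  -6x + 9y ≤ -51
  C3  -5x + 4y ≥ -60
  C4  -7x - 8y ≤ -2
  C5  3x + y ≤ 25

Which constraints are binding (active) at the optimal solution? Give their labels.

Feasible corners and z = 4x + 6y:
  (142/37, -115/37) → z = -122/37
  (92/11, -1/11) → z = 362/11
  (122/17, -205/34) → z = -127/17
  (160/17, -55/17) → z = 310/17

The minimum is at (122/17, -205/34). Substituting into each constraint, equality holds for C3 and C4; the remaining constraints have slack.

C3 and C4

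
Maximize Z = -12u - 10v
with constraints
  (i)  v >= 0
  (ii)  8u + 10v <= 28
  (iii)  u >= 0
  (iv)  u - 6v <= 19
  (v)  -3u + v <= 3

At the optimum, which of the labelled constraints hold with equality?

Vertices and Z = -12u - 10v:
  (7/2, 0) → Z = -42
  (0, 0) → Z = 0
  (0, 14/5) → Z = -28

The maximum is at (0, 0). Substituting into each constraint, equality holds for (i) and (iii); the remaining constraints have slack.

(i) and (iii)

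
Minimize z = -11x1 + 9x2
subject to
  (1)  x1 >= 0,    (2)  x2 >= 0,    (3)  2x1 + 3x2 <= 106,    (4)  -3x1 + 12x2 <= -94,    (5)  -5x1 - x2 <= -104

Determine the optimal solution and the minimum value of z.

Feasible corners and z = -11x1 + 9x2:
  (53, 0) → z = -583
  (94/3, 0) → z = -1034/3
  (518/11, 130/33) → z = -5308/11

The optimum lies where x2 = 0 and 2x1 + 3x2 = 106.
Solving simultaneously gives x1 = 53, x2 = 0.

x1 = 53, x2 = 0, minimum z = -583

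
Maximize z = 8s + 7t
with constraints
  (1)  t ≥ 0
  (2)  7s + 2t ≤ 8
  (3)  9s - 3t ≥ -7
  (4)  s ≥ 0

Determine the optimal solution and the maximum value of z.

Feasible corners and z = 8s + 7t:
  (8/7, 0) → z = 64/7
  (0, 0) → z = 0
  (10/39, 121/39) → z = 309/13
  (0, 7/3) → z = 49/3

At the optimal vertex, 7s + 2t = 8 and 9s - 3t = -7.
Solving simultaneously gives s = 10/39, t = 121/39.

s = 10/39, t = 121/39, maximum z = 309/13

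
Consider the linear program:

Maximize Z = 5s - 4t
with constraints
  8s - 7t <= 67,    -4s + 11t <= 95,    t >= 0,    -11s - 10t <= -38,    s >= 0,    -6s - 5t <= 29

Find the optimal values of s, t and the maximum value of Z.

s = 701/30, t = 257/15, maximum Z = 483/10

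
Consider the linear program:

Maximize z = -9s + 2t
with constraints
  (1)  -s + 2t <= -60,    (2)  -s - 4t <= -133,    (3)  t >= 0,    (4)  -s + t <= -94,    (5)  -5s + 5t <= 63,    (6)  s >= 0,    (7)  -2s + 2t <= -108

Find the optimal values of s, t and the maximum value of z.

Vertices and z = -9s + 2t:
  (128, 34) → z = -1084
  (133, 0) → z = -1197
  (509/5, 39/5) → z = -4503/5
The feasible region is unbounded (it extends along (2, 1), (1, 0)), but z strictly decreases along every unbounded feasible direction, so there is no improving ray and the maximum is attained at a vertex.

The optimum lies where -s - 4t = -133 and -s + t = -94.
Solving simultaneously gives s = 509/5, t = 39/5.

s = 509/5, t = 39/5, maximum z = -4503/5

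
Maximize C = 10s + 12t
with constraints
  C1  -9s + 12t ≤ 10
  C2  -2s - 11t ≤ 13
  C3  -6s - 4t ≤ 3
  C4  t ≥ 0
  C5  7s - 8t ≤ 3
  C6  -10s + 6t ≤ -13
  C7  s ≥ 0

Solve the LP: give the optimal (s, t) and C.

s = 29/3, t = 97/12, maximum C = 581/3

Feasible corners and C = 10s + 12t:
  (29/3, 97/12) → C = 581/3
  (36/11, 217/66) → C = 794/11
  (43/19, 61/38) → C = 796/19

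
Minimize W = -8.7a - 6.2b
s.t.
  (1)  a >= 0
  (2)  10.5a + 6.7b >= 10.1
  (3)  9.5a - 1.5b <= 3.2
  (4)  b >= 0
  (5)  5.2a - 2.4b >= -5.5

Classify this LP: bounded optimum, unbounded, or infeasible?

Vertices and W = -8.7a - 6.2b:
  (0, 101/67) → W = -3131/335
  (0, 55/24) → W = -341/24
  (3659/7940, 1247/1588) → W = -704903/79400
  (1.062, 6889/1500) → W = -565709/15000
The feasible region has finitely many vertices and no improving ray; the minimum is -565709/15000 at (1.062, 6889/1500).

bounded optimum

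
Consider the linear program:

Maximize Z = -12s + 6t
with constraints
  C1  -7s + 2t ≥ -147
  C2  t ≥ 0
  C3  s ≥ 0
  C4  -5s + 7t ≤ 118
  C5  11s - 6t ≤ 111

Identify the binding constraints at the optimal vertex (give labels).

C3 and C4

Extreme points and Z = -12s + 6t:
  (0, 0) → Z = 0
  (111/11, 0) → Z = -1332/11
  (0, 118/7) → Z = 708/7
  (1485/47, 1853/47) → Z = -6702/47

The maximum is at (0, 118/7). Substituting into each constraint, equality holds for C3 and C4; the remaining constraints have slack.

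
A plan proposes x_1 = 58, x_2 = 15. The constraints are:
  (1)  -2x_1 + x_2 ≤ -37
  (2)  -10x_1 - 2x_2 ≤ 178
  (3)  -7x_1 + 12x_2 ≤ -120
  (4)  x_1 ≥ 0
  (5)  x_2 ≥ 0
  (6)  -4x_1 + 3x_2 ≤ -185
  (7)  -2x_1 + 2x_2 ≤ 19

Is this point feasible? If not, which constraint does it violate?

(1): -101 ≤ -37 ✓
(2): -610 ≤ 178 ✓
(3): -226 ≤ -120 ✓
(4): 58 ≥ 0 ✓
(5): 15 ≥ 0 ✓
(6): -187 ≤ -185 ✓
(7): -86 ≤ 19 ✓

feasible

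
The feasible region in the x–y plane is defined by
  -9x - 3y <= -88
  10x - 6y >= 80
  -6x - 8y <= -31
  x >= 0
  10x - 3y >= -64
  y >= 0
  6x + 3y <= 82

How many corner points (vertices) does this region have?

4

Pairwise boundary intersections that survive every other constraint:
  (64/7, 40/21)
  (88/9, 0)
  (122/11, 170/33)
  (41/3, 0)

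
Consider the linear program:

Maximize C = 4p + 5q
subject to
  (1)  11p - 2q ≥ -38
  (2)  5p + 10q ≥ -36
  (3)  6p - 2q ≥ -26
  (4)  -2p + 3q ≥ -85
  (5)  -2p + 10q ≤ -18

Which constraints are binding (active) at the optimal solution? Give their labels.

Corner points and C = 4p + 5q:
  (106/5, -71/5) → C = 69/5
  (-18/7, -81/35) → C = -153/7
  (398/7, 67/7) → C = 1927/7

The maximum is at (398/7, 67/7). Substituting into each constraint, equality holds for (4) and (5); the remaining constraints have slack.

(4) and (5)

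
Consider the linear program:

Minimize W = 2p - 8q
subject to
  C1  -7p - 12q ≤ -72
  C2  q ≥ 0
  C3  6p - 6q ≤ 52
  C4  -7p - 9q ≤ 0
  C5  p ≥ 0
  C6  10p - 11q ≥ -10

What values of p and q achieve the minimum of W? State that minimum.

Corner points and W = 2p - 8q:
  (176/19, 34/57) → W = 784/57
  (672/197, 790/197) → W = -4976/197
  (316/3, 290/3) → W = -1688/3

p = 316/3, q = 290/3, minimum W = -1688/3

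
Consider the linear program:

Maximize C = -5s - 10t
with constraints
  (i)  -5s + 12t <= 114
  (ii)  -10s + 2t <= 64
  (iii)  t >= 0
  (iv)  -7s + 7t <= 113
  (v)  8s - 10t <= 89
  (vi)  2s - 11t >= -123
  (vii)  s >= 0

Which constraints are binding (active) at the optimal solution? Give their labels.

Vertices and C = -5s - 10t:
  (222/31, 387/31) → C = -4980/31
  (0, 19/2) → C = -95
  (89/8, 0) → C = -445/8
  (0, 0) → C = 0
  (2209/68, 581/34) → C = -22665/68

The maximum is at (0, 0). Substituting into each constraint, equality holds for (iii) and (vii); the remaining constraints have slack.

(iii) and (vii)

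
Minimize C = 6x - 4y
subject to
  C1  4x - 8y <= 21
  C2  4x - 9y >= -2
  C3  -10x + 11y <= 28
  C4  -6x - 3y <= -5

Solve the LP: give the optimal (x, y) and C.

x = 13/22, y = 16/33, minimum C = 53/33

Vertices and C = 6x - 4y:
  (205/4, 23) → C = 431/2
  (103/60, -53/30) → C = 521/30
  (13/22, 16/33) → C = 53/33

The optimum lies where 4x - 9y = -2 and -6x - 3y = -5.
Solving simultaneously gives x = 13/22, y = 16/33.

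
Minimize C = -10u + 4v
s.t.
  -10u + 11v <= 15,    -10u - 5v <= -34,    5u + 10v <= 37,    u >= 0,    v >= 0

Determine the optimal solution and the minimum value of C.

u = 37/5, v = 0, minimum C = -74

Corner points and C = -10u + 4v:
  (31/15, 8/3) → C = -10
  (17/5, 0) → C = -34
  (37/5, 0) → C = -74

The binding constraints are 5u + 10v = 37 and v = 0.
Solving simultaneously gives u = 37/5, v = 0.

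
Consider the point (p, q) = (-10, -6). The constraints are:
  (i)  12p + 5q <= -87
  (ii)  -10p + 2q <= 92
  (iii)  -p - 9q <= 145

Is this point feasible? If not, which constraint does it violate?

(i): -150 ≤ -87 ✓
(ii): 88 ≤ 92 ✓
(iii): 64 ≤ 145 ✓

feasible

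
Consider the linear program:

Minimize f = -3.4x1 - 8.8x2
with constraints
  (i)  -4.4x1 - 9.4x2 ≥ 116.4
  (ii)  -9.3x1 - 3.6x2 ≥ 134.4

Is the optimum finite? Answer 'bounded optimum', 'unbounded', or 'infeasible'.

unbounded

From the feasible point (-14072/1193, -8186/1193), moving in the direction (-9.4, 4.4) keeps every constraint satisfied while f decreases without bound.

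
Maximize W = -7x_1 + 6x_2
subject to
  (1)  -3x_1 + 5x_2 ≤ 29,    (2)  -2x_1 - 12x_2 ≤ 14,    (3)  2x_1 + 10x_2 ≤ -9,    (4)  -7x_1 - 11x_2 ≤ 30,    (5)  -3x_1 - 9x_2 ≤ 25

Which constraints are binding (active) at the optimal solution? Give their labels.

Extreme points and W = -7x_1 + 6x_2:
  (8, -5/2) → W = -71
  (-103/31, -19/31) → W = 607/31
  (-67/16, -1/16) → W = 463/16

The maximum is at (-67/16, -1/16). Substituting into each constraint, equality holds for (3) and (4); the remaining constraints have slack.

(3) and (4)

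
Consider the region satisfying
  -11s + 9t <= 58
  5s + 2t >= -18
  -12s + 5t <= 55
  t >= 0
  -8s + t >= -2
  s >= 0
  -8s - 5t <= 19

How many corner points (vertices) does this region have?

4

Of the 21 pairwise boundary intersections, those satisfying every inequality are:
  (76/61, 486/61)
  (0, 58/9)
  (1/4, 0)
  (0, 0)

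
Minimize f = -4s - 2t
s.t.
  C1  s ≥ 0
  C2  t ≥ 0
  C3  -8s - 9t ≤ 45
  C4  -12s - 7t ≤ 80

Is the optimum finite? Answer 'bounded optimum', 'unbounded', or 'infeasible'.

unbounded

From the feasible point (0, 0), moving in the direction (0, 1) keeps every constraint satisfied while f decreases without bound.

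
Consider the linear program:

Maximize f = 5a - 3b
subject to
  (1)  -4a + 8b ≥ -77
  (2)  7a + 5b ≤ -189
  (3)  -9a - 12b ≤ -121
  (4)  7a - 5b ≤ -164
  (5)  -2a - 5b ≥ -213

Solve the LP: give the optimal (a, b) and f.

a = -221/3, b = 196/3, maximum f = -1693/3

Vertices and f = 5a - 3b:
  (-221/3, 196/3) → f = -1693/3
  (-402/5, 1869/25) → f = -15657/25
  (-1951/21, 1675/21) → f = -14780/21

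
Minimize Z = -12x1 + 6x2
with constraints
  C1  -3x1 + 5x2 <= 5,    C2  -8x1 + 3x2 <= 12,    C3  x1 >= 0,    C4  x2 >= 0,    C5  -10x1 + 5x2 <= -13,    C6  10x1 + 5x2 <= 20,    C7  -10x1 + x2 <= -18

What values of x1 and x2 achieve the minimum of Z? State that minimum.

At the optimal vertex, x2 = 0 and 10x1 + 5x2 = 20.
Solving simultaneously gives x1 = 2, x2 = 0.

x1 = 2, x2 = 0, minimum Z = -24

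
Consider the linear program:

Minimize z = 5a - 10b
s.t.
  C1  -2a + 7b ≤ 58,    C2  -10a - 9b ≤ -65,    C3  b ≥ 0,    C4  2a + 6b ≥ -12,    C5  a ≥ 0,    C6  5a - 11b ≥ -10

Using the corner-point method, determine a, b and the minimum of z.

Feasible corners and z = 5a - 10b:
  (568/13, 270/13) → z = 140/13
  (13/2, 0) → z = 65/2
  (125/31, 85/31) → z = -225/31
The feasible region is unbounded (it extends along (7, 2), (1, 0)), but z strictly increases along every unbounded feasible direction, so there is no improving ray and the minimum is attained at a vertex.

The optimum lies where -10a - 9b = -65 and 5a - 11b = -10.
Solving simultaneously gives a = 125/31, b = 85/31.

a = 125/31, b = 85/31, minimum z = -225/31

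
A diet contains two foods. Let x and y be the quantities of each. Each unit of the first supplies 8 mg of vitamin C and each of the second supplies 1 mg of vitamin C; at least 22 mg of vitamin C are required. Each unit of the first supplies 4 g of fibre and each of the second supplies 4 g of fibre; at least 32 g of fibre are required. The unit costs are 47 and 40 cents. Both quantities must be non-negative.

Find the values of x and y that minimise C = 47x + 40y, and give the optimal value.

Feasible corners and C = 47x + 40y:
  (0, 22) → C = 880
  (8, 0) → C = 376
  (2, 6) → C = 334
The feasible region is unbounded (it extends along (0, 1), (1, 0)), but C strictly increases along every unbounded feasible direction, so there is no improving ray and the minimum is attained at a vertex.

At the optimal vertex, 8x + y = 22 and 4x + 4y = 32.
Solving simultaneously gives x = 2, y = 6.

x = 2, y = 6, minimum C = 334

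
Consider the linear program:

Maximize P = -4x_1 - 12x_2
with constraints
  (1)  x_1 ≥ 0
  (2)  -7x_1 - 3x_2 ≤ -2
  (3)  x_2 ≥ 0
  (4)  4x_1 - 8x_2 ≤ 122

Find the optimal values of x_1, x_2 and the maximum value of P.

x_1 = 2/7, x_2 = 0, maximum P = -8/7

Corner points and P = -4x_1 - 12x_2:
  (0, 2/3) → P = -8
  (2/7, 0) → P = -8/7
  (61/2, 0) → P = -122
The feasible region is unbounded (it extends along (0, 1), (2, 1)), but P strictly decreases along every unbounded feasible direction, so there is no improving ray and the maximum is attained at a vertex.

The binding constraints are -7x_1 - 3x_2 = -2 and x_2 = 0.
Solving simultaneously gives x_1 = 2/7, x_2 = 0.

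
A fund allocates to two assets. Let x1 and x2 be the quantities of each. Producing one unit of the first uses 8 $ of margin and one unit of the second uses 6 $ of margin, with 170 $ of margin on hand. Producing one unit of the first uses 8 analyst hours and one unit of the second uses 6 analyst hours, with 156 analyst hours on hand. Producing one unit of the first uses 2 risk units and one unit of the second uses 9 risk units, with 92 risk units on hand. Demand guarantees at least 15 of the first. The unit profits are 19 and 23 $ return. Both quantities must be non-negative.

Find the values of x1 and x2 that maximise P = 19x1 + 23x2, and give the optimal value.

Vertices and P = 19x1 + 23x2:
  (39/2, 0) → P = 741/2
  (15, 0) → P = 285
  (15, 6) → P = 423

At the optimal vertex, 8x1 + 6x2 = 156 and x1 = 15.
Solving simultaneously gives x1 = 15, x2 = 6.

x1 = 15, x2 = 6, maximum P = 423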